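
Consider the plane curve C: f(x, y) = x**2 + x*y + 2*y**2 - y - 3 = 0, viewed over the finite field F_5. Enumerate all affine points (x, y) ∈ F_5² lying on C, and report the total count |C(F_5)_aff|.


Affine F_5-points: {(0, 4), (1, 1), (1, 4), (3, 1), (3, 3), (4, 3)}; count = 6.

For each of the 25 pairs (x, y) ∈ F_5², evaluate f(x, y) mod 5. Record the zeros.
  x = 0: [0↦2, 1↦3, 2↦3, 3↦2, 4↦0]  zeros at y ∈ {4}
  x = 1: [0↦3, 1↦0, 2↦1, 3↦1, 4↦0]  zeros at y ∈ {1, 4}
  x = 2: [0↦1, 1↦4, 2↦1, 3↦2, 4↦2]  zeros at y ∈ ∅
  x = 3: [0↦1, 1↦0, 2↦3, 3↦0, 4↦1]  zeros at y ∈ {1, 3}
  x = 4: [0↦3, 1↦3, 2↦2, 3↦0, 4↦2]  zeros at y ∈ {3}
Collecting zeros: affine points = {(0, 4), (1, 1), (1, 4), (3, 1), (3, 3), (4, 3)}.
Total count |C(F_5)_aff| = 6.


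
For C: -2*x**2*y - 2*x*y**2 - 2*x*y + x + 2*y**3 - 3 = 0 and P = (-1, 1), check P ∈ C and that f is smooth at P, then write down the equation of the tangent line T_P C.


Tangent line at P: x + 10*y - 9 = 0.

Step 1: f(-1, 1) = 0, so P lies on C.
Step 2: partial derivatives
  f_x(x, y) = -4*x*y - 2*y**2 - 2*y + 1, f_y(x, y) = -2*x**2 - 4*x*y - 2*x + 6*y**2.
  f_x(P) = 1, f_y(P) = 10 (gradient nonzero, so P is smooth).
Step 3: tangent line at P: 1·(x − -1) + 10·(y − 1) = 0.
Expanding: x + 10*y - 9 = 0.


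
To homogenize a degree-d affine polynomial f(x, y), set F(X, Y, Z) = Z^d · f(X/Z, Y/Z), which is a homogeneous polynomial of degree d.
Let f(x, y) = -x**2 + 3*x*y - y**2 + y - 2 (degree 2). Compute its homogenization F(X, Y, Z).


F(X, Y, Z) = -X**2 + 3*X*Y - Y**2 + Y*Z - 2*Z**2

deg(f) = 2.
Substitute x = X/Z, y = Y/Z into f, then multiply by Z^2.
  monomial -1·x^2·y^0 ↦ -1·X^2·Y^0·Z^0.
  monomial 3·x^1·y^1 ↦ 3·X^1·Y^1·Z^0.
  monomial -1·x^0·y^2 ↦ -1·X^0·Y^2·Z^0.
  monomial 1·x^0·y^1 ↦ 1·X^0·Y^1·Z^1.
  monomial -2·x^0·y^0 ↦ -2·X^0·Y^0·Z^2.
Collecting: F(X, Y, Z) = -X**2 + 3*X*Y - Y**2 + Y*Z - 2*Z**2.


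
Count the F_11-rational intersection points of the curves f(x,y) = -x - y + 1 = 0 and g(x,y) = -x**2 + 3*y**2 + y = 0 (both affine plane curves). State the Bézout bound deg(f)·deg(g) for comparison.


Common zeros: ∅; count = 0; Bézout bound = 2.

deg(f) = 1, deg(g) = 2, so Bézout bound = 2.
Scan x ∈ F_11. For each x, list the y ∈ F_11 with f(x, y) ≡ 0 and those with g(x, y) ≡ 0 (mod 11); the common zeros in that column are the intersection.
  x = 0: f ≡ 0 at y ∈ {1}; g ≡ 0 at y ∈ {0, 7}; common: ∅.
  x = 1: f ≡ 0 at y ∈ {0}; g ≡ 0 at y ∈ ∅; common: ∅.
  x = 2: f ≡ 0 at y ∈ {10}; g ≡ 0 at y ∈ {1, 6}; common: ∅.
  x = 3: f ≡ 0 at y ∈ {9}; g ≡ 0 at y ∈ ∅; common: ∅.
  x = 4: f ≡ 0 at y ∈ {8}; g ≡ 0 at y ∈ ∅; common: ∅.
  x = 5: f ≡ 0 at y ∈ {7}; g ≡ 0 at y ∈ {2, 5}; common: ∅.
  x = 6: f ≡ 0 at y ∈ {6}; g ≡ 0 at y ∈ {2, 5}; common: ∅.
  x = 7: f ≡ 0 at y ∈ {5}; g ≡ 0 at y ∈ ∅; common: ∅.
  x = 8: f ≡ 0 at y ∈ {4}; g ≡ 0 at y ∈ ∅; common: ∅.
  x = 9: f ≡ 0 at y ∈ {3}; g ≡ 0 at y ∈ {1, 6}; common: ∅.
  x = 10: f ≡ 0 at y ∈ {2}; g ≡ 0 at y ∈ ∅; common: ∅.
Collecting: common zeros = ∅, so the count is 0.
Comparison with the Bézout bound: 0 ≤ 2 = deg(f)·deg(g), as expected for curves with no common component (the affine F_11-count falls short of the bound because intersections may lie at infinity, over extension fields, or carry multiplicity).


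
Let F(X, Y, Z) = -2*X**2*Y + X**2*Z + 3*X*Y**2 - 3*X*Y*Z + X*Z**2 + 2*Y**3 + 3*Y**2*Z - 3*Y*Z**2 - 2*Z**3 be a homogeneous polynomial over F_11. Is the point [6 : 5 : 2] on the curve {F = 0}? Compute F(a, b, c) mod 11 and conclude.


F(6,5,2) ≡ 0 (mod 11); P is on the curve.

Evaluate F(6, 5, 2) term-by-term (mod 11).
  -2*X**2*Y ↦ -2·36·5·1 = -360
  X**2*Z ↦ 1·36·1·2 = 72
  3*X*Y**2 ↦ 3·6·25·1 = 450
  -3*X*Y*Z ↦ -3·6·5·2 = -180
  X*Z**2 ↦ 1·6·1·4 = 24
  2*Y**3 ↦ 2·1·125·1 = 250
  3*Y**2*Z ↦ 3·1·25·2 = 150
  -3*Y*Z**2 ↦ -3·1·5·4 = -60
  -2*Z**3 ↦ -2·1·1·8 = -16
Sum: F(6, 5, 2) = (-360) + (72) + (450) + (-180) + (24) + (250) + (150) + (-60) + (-16) = 330.
Reducing mod 11: 330 ≡ 0 (mod 11).
Since F(a, b, c) ≡ 0 (mod 11), P lies on the curve.


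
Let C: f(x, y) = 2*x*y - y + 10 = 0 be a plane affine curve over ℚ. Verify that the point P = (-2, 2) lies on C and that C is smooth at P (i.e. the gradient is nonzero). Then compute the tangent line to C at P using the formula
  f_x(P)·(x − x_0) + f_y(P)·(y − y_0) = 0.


Tangent line at P: 4*x - 5*y + 18 = 0.

Step 1: f(-2, 2) = 0, so P lies on C.
Step 2: partial derivatives
  f_x(x, y) = 2*y, f_y(x, y) = 2*x - 1.
  f_x(P) = 4, f_y(P) = -5 (gradient nonzero, so P is smooth).
Step 3: tangent line at P: 4·(x − -2) + -5·(y − 2) = 0.
Expanding: 4*x - 5*y + 18 = 0.


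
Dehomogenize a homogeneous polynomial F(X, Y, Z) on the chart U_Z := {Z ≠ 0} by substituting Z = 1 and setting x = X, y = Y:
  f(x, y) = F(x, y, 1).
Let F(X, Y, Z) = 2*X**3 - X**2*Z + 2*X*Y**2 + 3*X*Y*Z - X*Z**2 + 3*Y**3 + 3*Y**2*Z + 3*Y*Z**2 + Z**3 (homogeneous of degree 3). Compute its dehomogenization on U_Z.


f(x, y) = 2*x**3 - x**2 + 2*x*y**2 + 3*x*y - x + 3*y**3 + 3*y**2 + 3*y + 1

On U_Z we set Z = 1. Each monomial c·X^i·Y^j·Z^k in F becomes c·x^i·y^j·1^k = c·x^i·y^j.
Substituting Z = 1: F(X, Y, 1) = 2*x**3 - x**2 + 2*x*y**2 + 3*x*y - x + 3*y**3 + 3*y**2 + 3*y + 1.
Note: deg(f) ≤ deg(F) = 3; strict inequality happens when F is divisible by Z (lost terms).


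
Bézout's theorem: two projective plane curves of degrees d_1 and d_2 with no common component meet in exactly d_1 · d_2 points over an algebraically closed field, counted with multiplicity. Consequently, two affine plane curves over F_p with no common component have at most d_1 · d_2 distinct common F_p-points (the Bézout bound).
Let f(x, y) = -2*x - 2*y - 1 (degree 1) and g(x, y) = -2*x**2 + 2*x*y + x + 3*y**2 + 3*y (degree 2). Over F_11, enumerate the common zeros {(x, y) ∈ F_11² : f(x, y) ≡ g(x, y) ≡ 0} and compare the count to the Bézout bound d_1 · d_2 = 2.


Common zeros: ∅; count = 0; Bézout bound = 2.

deg(f) = 1, deg(g) = 2, so Bézout bound = 2.
Scan x ∈ F_11. For each x, list the y ∈ F_11 with f(x, y) ≡ 0 and those with g(x, y) ≡ 0 (mod 11); the common zeros in that column are the intersection.
  x = 0: f ≡ 0 at y ∈ {5}; g ≡ 0 at y ∈ {0, 10}; common: ∅.
  x = 1: f ≡ 0 at y ∈ {4}; g ≡ 0 at y ∈ {5, 8}; common: ∅.
  x = 2: f ≡ 0 at y ∈ {3}; g ≡ 0 at y ∈ {8}; common: ∅.
  x = 3: f ≡ 0 at y ∈ {2}; g ≡ 0 at y ∈ ∅; common: ∅.
  x = 4: f ≡ 0 at y ∈ {1}; g ≡ 0 at y ∈ ∅; common: ∅.
  x = 5: f ≡ 0 at y ∈ {0}; g ≡ 0 at y ∈ {4, 10}; common: ∅.
  x = 6: f ≡ 0 at y ∈ {10}; g ≡ 0 at y ∈ {0, 6}; common: ∅.
  x = 7: f ≡ 0 at y ∈ {9}; g ≡ 0 at y ∈ ∅; common: ∅.
  x = 8: f ≡ 0 at y ∈ {8}; g ≡ 0 at y ∈ ∅; common: ∅.
  x = 9: f ≡ 0 at y ∈ {7}; g ≡ 0 at y ∈ {2}; common: ∅.
  x = 10: f ≡ 0 at y ∈ {6}; g ≡ 0 at y ∈ {2, 5}; common: ∅.
Collecting: common zeros = ∅, so the count is 0.
Comparison with the Bézout bound: 0 ≤ 2 = deg(f)·deg(g), as expected for curves with no common component (the affine F_11-count falls short of the bound because intersections may lie at infinity, over extension fields, or carry multiplicity).


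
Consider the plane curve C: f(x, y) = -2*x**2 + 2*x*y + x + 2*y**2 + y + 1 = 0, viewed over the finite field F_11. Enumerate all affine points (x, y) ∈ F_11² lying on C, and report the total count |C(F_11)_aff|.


Affine F_11-points: {(0, 2), (0, 3), (1, 0), (1, 4), (4, 6), (5, 0), (8, 2), (8, 6), (9, 3), (9, 4)}; count = 10.

For each of the 121 pairs (x, y) ∈ F_11², evaluate f(x, y) mod 11. Record the zeros.
  x = 0: [0↦1, 1↦4, 2↦0, 3↦0, 4↦4, 5↦1, 6↦2, 7↦7, 8↦5, 9↦7, 10↦2]  zeros at y ∈ {2, 3}
  x = 1: [0↦0, 1↦5, 2↦3, 3↦5, 4↦0, 5↦10, 6↦2, 7↦9, 8↦9, 9↦2, 10↦10]  zeros at y ∈ {0, 4}
  x = 2: [0↦6, 1↦2, 2↦2, 3↦6, 4↦3, 5↦4, 6↦9, 7↦7, 8↦9, 9↦4, 10↦3]  zeros at y ∈ ∅
  x = 3: [0↦8, 1↦6, 2↦8, 3↦3, 4↦2, 5↦5, 6↦1, 7↦1, 8↦5, 9↦2, 10↦3]  zeros at y ∈ ∅
  x = 4: [0↦6, 1↦6, 2↦10, 3↦7, 4↦8, 5↦2, 6↦0, 7↦2, 8↦8, 9↦7, 10↦10]  zeros at y ∈ {6}
  x = 5: [0↦0, 1↦2, 2↦8, 3↦7, 4↦10, 5↦6, 6↦6, 7↦10, 8↦7, 9↦8, 10↦2]  zeros at y ∈ {0}
  x = 6: [0↦1, 1↦5, 2↦2, 3↦3, 4↦8, 5↦6, 6↦8, 7↦3, 8↦2, 9↦5, 10↦1]  zeros at y ∈ ∅
  x = 7: [0↦9, 1↦4, 2↦3, 3↦6, 4↦2, 5↦2, 6↦6, 7↦3, 8↦4, 9↦9, 10↦7]  zeros at y ∈ ∅
  x = 8: [0↦2, 1↦10, 2↦0, 3↦5, 4↦3, 5↦5, 6↦0, 7↦10, 8↦2, 9↦9, 10↦9]  zeros at y ∈ {2, 6}
  x = 9: [0↦2, 1↦1, 2↦4, 3↦0, 4↦0, 5↦4, 6↦1, 7↦2, 8↦7, 9↦5, 10↦7]  zeros at y ∈ {3, 4}
  x = 10: [0↦9, 1↦10, 2↦4, 3↦2, 4↦4, 5↦10, 6↦9, 7↦1, 8↦8, 9↦8, 10↦1]  zeros at y ∈ ∅
Collecting zeros: affine points = {(0, 2), (0, 3), (1, 0), (1, 4), (4, 6), (5, 0), (8, 2), (8, 6), (9, 3), (9, 4)}.
Total count |C(F_11)_aff| = 10.


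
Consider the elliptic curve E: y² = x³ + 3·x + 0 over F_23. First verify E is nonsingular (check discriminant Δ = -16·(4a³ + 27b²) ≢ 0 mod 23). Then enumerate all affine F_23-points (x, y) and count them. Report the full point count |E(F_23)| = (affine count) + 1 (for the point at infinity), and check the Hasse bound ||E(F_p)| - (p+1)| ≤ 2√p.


Affine points = {(0, 0), (1, 2), (1, 21), (3, 6), (3, 17), (5, 5), (5, 18), (6, 2), (6, 21), (10, 8), (10, 15), (12, 4), (12, 19), (14, 7), (14, 16), (15, 4), (15, 19), (16, 2), (16, 21), (19, 4), (19, 19), (21, 3), (21, 20)}; affine count = 23; |E(F_23)| = 24.

Discriminant check: Δ ∝ 4a³ + 27b² = 4·3³ + 27·0² = 4·27 + 27·0 ≡ 16 (mod 23). Nonzero ⇒ E is nonsingular.
For each x ∈ F_23, compute rhs = x³ + 3·x + 0 mod 23, then count y ∈ F_23 with y² ≡ rhs.
  x = 0: rhs = 0, matching y values: 0 (1 points).
  x = 1: rhs = 4, matching y values: 2, 21 (2 points).
  x = 2: rhs = 14, matching y values: none (0 points).
  x = 3: rhs = 13, matching y values: 6, 17 (2 points).
  x = 4: rhs = 7, matching y values: none (0 points).
  x = 5: rhs = 2, matching y values: 5, 18 (2 points).
  x = 6: rhs = 4, matching y values: 2, 21 (2 points).
  x = 7: rhs = 19, matching y values: none (0 points).
  x = 8: rhs = 7, matching y values: none (0 points).
  x = 9: rhs = 20, matching y values: none (0 points).
  x = 10: rhs = 18, matching y values: 8, 15 (2 points).
  x = 11: rhs = 7, matching y values: none (0 points).
  x = 12: rhs = 16, matching y values: 4, 19 (2 points).
  x = 13: rhs = 5, matching y values: none (0 points).
  x = 14: rhs = 3, matching y values: 7, 16 (2 points).
  x = 15: rhs = 16, matching y values: 4, 19 (2 points).
  x = 16: rhs = 4, matching y values: 2, 21 (2 points).
  x = 17: rhs = 19, matching y values: none (0 points).
  x = 18: rhs = 21, matching y values: none (0 points).
  x = 19: rhs = 16, matching y values: 4, 19 (2 points).
  x = 20: rhs = 10, matching y values: none (0 points).
  x = 21: rhs = 9, matching y values: 3, 20 (2 points).
  x = 22: rhs = 19, matching y values: none (0 points).
Total affine count: 23.
Full point count |E(F_23)| = 23 + 1 = 24.
Hasse bound: |24 − (23+1)| = |0| = 0 ≤ 2√23 ≈ 9.5917 ✓.


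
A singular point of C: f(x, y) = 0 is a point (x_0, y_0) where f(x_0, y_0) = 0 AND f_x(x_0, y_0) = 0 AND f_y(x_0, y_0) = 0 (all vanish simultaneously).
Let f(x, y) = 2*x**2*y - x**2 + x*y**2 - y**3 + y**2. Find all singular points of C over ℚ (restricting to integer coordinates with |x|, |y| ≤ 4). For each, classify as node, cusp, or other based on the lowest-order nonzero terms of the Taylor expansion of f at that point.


Singular points: {(0, 0)}; classification: node.

Compute partial derivatives:
  f_x = 4*x*y - 2*x + y**2.
  f_y = 2*x**2 + 2*x*y - 3*y**2 + 2*y.
Scan x_0 ∈ {−4, ..., 4}. For each x_0, f_y(x_0, y) is a polynomial in y; find its integer roots y ∈ {−4, ..., 4}, then test f_x and f at those candidates.
  x = -4: f_y(-4, y) = -3*y**2 - 6*y + 32; no integer root y with |y| ≤ 4.
  x = -3: f_y(-3, y) = -3*y**2 - 4*y + 18; no integer root y with |y| ≤ 4.
  x = -2: f_y(-2, y) = -3*y**2 - 2*y + 8; vanishes at y ∈ {-2}. (-2, -2): f_x = 24 ≠ 0.
  x = -1: f_y(-1, y) = 2 - 3*y**2; no integer root y with |y| ≤ 4.
  x = 0: f_y(0, y) = -3*y**2 + 2*y; vanishes at y ∈ {0}. (0, 0): f_x = 0, f = 0 — SINGULAR.
  x = 1: f_y(1, y) = -3*y**2 + 4*y + 2; no integer root y with |y| ≤ 4.
  x = 2: f_y(2, y) = -3*y**2 + 6*y + 8; no integer root y with |y| ≤ 4.
  x = 3: f_y(3, y) = -3*y**2 + 8*y + 18; no integer root y with |y| ≤ 4.
  x = 4: f_y(4, y) = -3*y**2 + 10*y + 32; vanishes at y ∈ {-2}. (4, -2): f_x = -36 ≠ 0.
Only singular point on the grid: (0, 0).
Classify: substitute x = 0 + u, y = 0 + v and expand: f = 2*u**2*v - u**2 + u*v**2 - v**3 + v**2.
No constant or linear terms (consistent with a singular point). Quadratic part: -u**2 + v**2. Cubic part: 2*u**2*v + u*v**2 - v**3.
The quadratic part v**2 - u**2 = (v − u)(v + u) splits into two distinct linear factors, so there are two distinct tangent lines y − 0 = ±(x − 0) — this is a node (ordinary double point).
Classification: node.


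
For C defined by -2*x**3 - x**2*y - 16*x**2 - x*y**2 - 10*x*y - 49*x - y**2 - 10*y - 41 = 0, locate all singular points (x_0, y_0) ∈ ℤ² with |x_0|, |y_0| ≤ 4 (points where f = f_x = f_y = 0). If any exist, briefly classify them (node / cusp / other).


Singular points: {(-2, -3)}; classification: node.

Compute partial derivatives:
  f_x = -6*x**2 - 2*x*y - 32*x - y**2 - 10*y - 49.
  f_y = -x**2 - 2*x*y - 10*x - 2*y - 10.
Scan x_0 ∈ {−4, ..., 4}. For each x_0, f_y(x_0, y) is a polynomial in y; find its integer roots y ∈ {−4, ..., 4}, then test f_x and f at those candidates.
  x = -4: f_y(-4, y) = 6*y + 14; no integer root y with |y| ≤ 4.
  x = -3: f_y(-3, y) = 4*y + 11; no integer root y with |y| ≤ 4.
  x = -2: f_y(-2, y) = 2*y + 6; vanishes at y ∈ {-3}. (-2, -3): f_x = 0, f = 0 — SINGULAR.
  x = -1: f_y(-1, y) = -1; no integer root y with |y| ≤ 4.
  x = 0: f_y(0, y) = -2*y - 10; no integer root y with |y| ≤ 4.
  x = 1: f_y(1, y) = -4*y - 21; no integer root y with |y| ≤ 4.
  x = 2: f_y(2, y) = -6*y - 34; no integer root y with |y| ≤ 4.
  x = 3: f_y(3, y) = -8*y - 49; no integer root y with |y| ≤ 4.
  x = 4: f_y(4, y) = -10*y - 66; no integer root y with |y| ≤ 4.
Only singular point on the grid: (-2, -3).
Classify: substitute x = -2 + u, y = -3 + v and expand: f = -2*u**3 - u**2*v - u**2 - u*v**2 + v**2.
No constant or linear terms (consistent with a singular point). Quadratic part: -u**2 + v**2. Cubic part: -2*u**3 - u**2*v - u*v**2.
The quadratic part v**2 - u**2 = (v − u)(v + u) splits into two distinct linear factors, so there are two distinct tangent lines y − -3 = ±(x − -2) — this is a node (ordinary double point).
Classification: node.


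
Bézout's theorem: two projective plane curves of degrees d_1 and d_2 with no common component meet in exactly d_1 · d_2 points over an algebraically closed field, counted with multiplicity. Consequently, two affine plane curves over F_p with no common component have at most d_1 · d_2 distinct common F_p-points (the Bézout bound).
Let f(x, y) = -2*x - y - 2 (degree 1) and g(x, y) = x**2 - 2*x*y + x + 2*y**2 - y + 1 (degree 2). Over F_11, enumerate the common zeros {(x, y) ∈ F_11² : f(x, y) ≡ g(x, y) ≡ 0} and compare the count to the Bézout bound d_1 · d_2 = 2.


Common zeros: {(0, 9), (5, 10)}; count = 2; Bézout bound = 2.

deg(f) = 1, deg(g) = 2, so Bézout bound = 2.
Scan x ∈ F_11. For each x, list the y ∈ F_11 with f(x, y) ≡ 0 and those with g(x, y) ≡ 0 (mod 11); the common zeros in that column are the intersection.
  x = 0: f ≡ 0 at y ∈ {9}; g ≡ 0 at y ∈ {8, 9}; common: {9}.
  x = 1: f ≡ 0 at y ∈ {7}; g ≡ 0 at y ∈ ∅; common: ∅.
  x = 2: f ≡ 0 at y ∈ {5}; g ≡ 0 at y ∈ ∅; common: ∅.
  x = 3: f ≡ 0 at y ∈ {3}; g ≡ 0 at y ∈ {10}; common: ∅.
  x = 4: f ≡ 0 at y ∈ {1}; g ≡ 0 at y ∈ {2, 8}; common: ∅.
  x = 5: f ≡ 0 at y ∈ {10}; g ≡ 0 at y ∈ {1, 10}; common: {10}.
  x = 6: f ≡ 0 at y ∈ {8}; g ≡ 0 at y ∈ {3, 9}; common: ∅.
  x = 7: f ≡ 0 at y ∈ {6}; g ≡ 0 at y ∈ {1}; common: ∅.
  x = 8: f ≡ 0 at y ∈ {4}; g ≡ 0 at y ∈ ∅; common: ∅.
  x = 9: f ≡ 0 at y ∈ {2}; g ≡ 0 at y ∈ ∅; common: ∅.
  x = 10: f ≡ 0 at y ∈ {0}; g ≡ 0 at y ∈ {2, 3}; common: ∅.
Collecting: common zeros = {(0, 9), (5, 10)}, so the count is 2.
Comparison with the Bézout bound: 2 ≤ 2 = deg(f)·deg(g), as expected for curves with no common component (the bound is attained).


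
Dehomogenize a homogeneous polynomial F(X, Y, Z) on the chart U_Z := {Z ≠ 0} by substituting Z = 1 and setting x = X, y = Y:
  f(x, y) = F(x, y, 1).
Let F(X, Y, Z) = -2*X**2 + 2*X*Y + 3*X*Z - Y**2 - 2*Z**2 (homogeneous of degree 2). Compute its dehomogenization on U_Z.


f(x, y) = -2*x**2 + 2*x*y + 3*x - y**2 - 2

On U_Z we set Z = 1. Each monomial c·X^i·Y^j·Z^k in F becomes c·x^i·y^j·1^k = c·x^i·y^j.
Substituting Z = 1: F(X, Y, 1) = -2*x**2 + 2*x*y + 3*x - y**2 - 2.
Note: deg(f) ≤ deg(F) = 2; strict inequality happens when F is divisible by Z (lost terms).


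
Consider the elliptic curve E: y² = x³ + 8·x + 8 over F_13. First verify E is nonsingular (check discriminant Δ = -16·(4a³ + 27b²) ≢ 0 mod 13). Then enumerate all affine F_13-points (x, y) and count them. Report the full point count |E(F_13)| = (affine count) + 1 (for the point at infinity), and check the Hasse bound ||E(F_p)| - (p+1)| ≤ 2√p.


Affine points = {(1, 2), (1, 11), (4, 0), (5, 2), (5, 11), (6, 5), (6, 8), (7, 2), (7, 11), (8, 5), (8, 8), (9, 4), (9, 9), (10, 3), (10, 10), (11, 6), (11, 7), (12, 5), (12, 8)}; affine count = 19; |E(F_13)| = 20.

Discriminant check: Δ ∝ 4a³ + 27b² = 4·8³ + 27·8² = 4·512 + 27·64 ≡ 6 (mod 13). Nonzero ⇒ E is nonsingular.
For each x ∈ F_13, compute rhs = x³ + 8·x + 8 mod 13, then count y ∈ F_13 with y² ≡ rhs.
  x = 0: rhs = 8, matching y values: none (0 points).
  x = 1: rhs = 4, matching y values: 2, 11 (2 points).
  x = 2: rhs = 6, matching y values: none (0 points).
  x = 3: rhs = 7, matching y values: none (0 points).
  x = 4: rhs = 0, matching y values: 0 (1 points).
  x = 5: rhs = 4, matching y values: 2, 11 (2 points).
  x = 6: rhs = 12, matching y values: 5, 8 (2 points).
  x = 7: rhs = 4, matching y values: 2, 11 (2 points).
  x = 8: rhs = 12, matching y values: 5, 8 (2 points).
  x = 9: rhs = 3, matching y values: 4, 9 (2 points).
  x = 10: rhs = 9, matching y values: 3, 10 (2 points).
  x = 11: rhs = 10, matching y values: 6, 7 (2 points).
  x = 12: rhs = 12, matching y values: 5, 8 (2 points).
Total affine count: 19.
Full point count |E(F_13)| = 19 + 1 = 20.
Hasse bound: |20 − (13+1)| = |6| = 6 ≤ 2√13 ≈ 7.2111 ✓.


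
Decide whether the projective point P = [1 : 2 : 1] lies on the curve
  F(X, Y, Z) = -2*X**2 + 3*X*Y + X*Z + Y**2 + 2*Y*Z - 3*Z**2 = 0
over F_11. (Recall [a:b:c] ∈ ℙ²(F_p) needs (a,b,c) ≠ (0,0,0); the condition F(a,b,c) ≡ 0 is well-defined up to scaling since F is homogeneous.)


F(1,2,1) ≡ 10 (mod 11); P is NOT on the curve.

Evaluate F(1, 2, 1) term-by-term (mod 11).
  -2*X**2 ↦ -2·1·1·1 = -2
  3*X*Y ↦ 3·1·2·1 = 6
  X*Z ↦ 1·1·1·1 = 1
  Y**2 ↦ 1·1·4·1 = 4
  2*Y*Z ↦ 2·1·2·1 = 4
  -3*Z**2 ↦ -3·1·1·1 = -3
Sum: F(1, 2, 1) = (-2) + (6) + (1) + (4) + (4) + (-3) = 10.
Reducing mod 11: 10 ≡ 10 (mod 11).
Since F(a, b, c) ≡ 10 ≠ 0 (mod 11), P does NOT lie on the curve.


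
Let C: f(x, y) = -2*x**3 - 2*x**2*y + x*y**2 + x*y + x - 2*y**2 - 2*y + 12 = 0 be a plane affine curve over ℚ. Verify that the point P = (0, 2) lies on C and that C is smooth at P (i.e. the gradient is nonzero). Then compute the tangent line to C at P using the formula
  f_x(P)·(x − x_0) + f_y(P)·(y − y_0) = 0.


Tangent line at P: 7*x - 10*y + 20 = 0.

Step 1: f(0, 2) = 0, so P lies on C.
Step 2: partial derivatives
  f_x(x, y) = -6*x**2 - 4*x*y + y**2 + y + 1, f_y(x, y) = -2*x**2 + 2*x*y + x - 4*y - 2.
  f_x(P) = 7, f_y(P) = -10 (gradient nonzero, so P is smooth).
Step 3: tangent line at P: 7·(x − 0) + -10·(y − 2) = 0.
Expanding: 7*x - 10*y + 20 = 0.


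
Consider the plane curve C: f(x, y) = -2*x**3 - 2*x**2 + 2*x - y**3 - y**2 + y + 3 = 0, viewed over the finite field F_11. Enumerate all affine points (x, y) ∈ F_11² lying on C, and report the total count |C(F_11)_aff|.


Affine F_11-points: {(1, 1), (1, 10), (5, 2), (5, 4), (8, 0), (8, 3), (8, 7), (9, 8), (10, 1), (10, 10)}; count = 10.

For each of the 121 pairs (x, y) ∈ F_11², evaluate f(x, y) mod 11. Record the zeros.
  x = 0: [0↦3, 1↦2, 2↦4, 3↦3, 4↦4, 5↦1, 6↦10, 7↦3, 8↦7, 9↦5, 10↦2]  zeros at y ∈ ∅
  x = 1: [0↦1, 1↦0, 2↦2, 3↦1, 4↦2, 5↦10, 6↦8, 7↦1, 8↦5, 9↦3, 10↦0]  zeros at y ∈ {1, 10}
  x = 2: [0↦5, 1↦4, 2↦6, 3↦5, 4↦6, 5↦3, 6↦1, 7↦5, 8↦9, 9↦7, 10↦4]  zeros at y ∈ ∅
  x = 3: [0↦3, 1↦2, 2↦4, 3↦3, 4↦4, 5↦1, 6↦10, 7↦3, 8↦7, 9↦5, 10↦2]  zeros at y ∈ ∅
  x = 4: [0↦5, 1↦4, 2↦6, 3↦5, 4↦6, 5↦3, 6↦1, 7↦5, 8↦9, 9↦7, 10↦4]  zeros at y ∈ ∅
  x = 5: [0↦10, 1↦9, 2↦0, 3↦10, 4↦0, 5↦8, 6↦6, 7↦10, 8↦3, 9↦1, 10↦9]  zeros at y ∈ {2, 4}
  x = 6: [0↦6, 1↦5, 2↦7, 3↦6, 4↦7, 5↦4, 6↦2, 7↦6, 8↦10, 9↦8, 10↦5]  zeros at y ∈ ∅
  x = 7: [0↦3, 1↦2, 2↦4, 3↦3, 4↦4, 5↦1, 6↦10, 7↦3, 8↦7, 9↦5, 10↦2]  zeros at y ∈ ∅
  x = 8: [0↦0, 1↦10, 2↦1, 3↦0, 4↦1, 5↦9, 6↦7, 7↦0, 8↦4, 9↦2, 10↦10]  zeros at y ∈ {0, 3, 7}
  x = 9: [0↦7, 1↦6, 2↦8, 3↦7, 4↦8, 5↦5, 6↦3, 7↦7, 8↦0, 9↦9, 10↦6]  zeros at y ∈ {8}
  x = 10: [0↦1, 1↦0, 2↦2, 3↦1, 4↦2, 5↦10, 6↦8, 7↦1, 8↦5, 9↦3, 10↦0]  zeros at y ∈ {1, 10}
Collecting zeros: affine points = {(1, 1), (1, 10), (5, 2), (5, 4), (8, 0), (8, 3), (8, 7), (9, 8), (10, 1), (10, 10)}.
Total count |C(F_11)_aff| = 10.


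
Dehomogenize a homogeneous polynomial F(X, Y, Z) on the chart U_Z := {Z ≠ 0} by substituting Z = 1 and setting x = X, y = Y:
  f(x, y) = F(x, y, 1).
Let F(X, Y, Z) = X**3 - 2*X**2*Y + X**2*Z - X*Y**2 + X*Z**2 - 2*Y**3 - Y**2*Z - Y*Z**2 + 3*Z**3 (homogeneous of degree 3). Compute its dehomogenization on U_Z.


f(x, y) = x**3 - 2*x**2*y + x**2 - x*y**2 + x - 2*y**3 - y**2 - y + 3

On U_Z we set Z = 1. Each monomial c·X^i·Y^j·Z^k in F becomes c·x^i·y^j·1^k = c·x^i·y^j.
Substituting Z = 1: F(X, Y, 1) = x**3 - 2*x**2*y + x**2 - x*y**2 + x - 2*y**3 - y**2 - y + 3.
Note: deg(f) ≤ deg(F) = 3; strict inequality happens when F is divisible by Z (lost terms).


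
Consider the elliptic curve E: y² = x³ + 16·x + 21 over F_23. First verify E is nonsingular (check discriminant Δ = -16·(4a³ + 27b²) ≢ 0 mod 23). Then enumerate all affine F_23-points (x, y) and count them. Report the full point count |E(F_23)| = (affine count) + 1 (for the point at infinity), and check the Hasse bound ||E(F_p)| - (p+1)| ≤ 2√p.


Affine points = {(3, 2), (3, 21), (7, 4), (7, 19), (10, 10), (10, 13), (12, 3), (12, 20), (15, 5), (15, 18), (16, 7), (16, 16), (17, 10), (17, 13), (18, 0), (19, 10), (19, 13), (21, 2), (21, 21), (22, 2), (22, 21)}; affine count = 21; |E(F_23)| = 22.

Discriminant check: Δ ∝ 4a³ + 27b² = 4·16³ + 27·21² = 4·4096 + 27·441 ≡ 1 (mod 23). Nonzero ⇒ E is nonsingular.
For each x ∈ F_23, compute rhs = x³ + 16·x + 21 mod 23, then count y ∈ F_23 with y² ≡ rhs.
  x = 0: rhs = 21, matching y values: none (0 points).
  x = 1: rhs = 15, matching y values: none (0 points).
  x = 2: rhs = 15, matching y values: none (0 points).
  x = 3: rhs = 4, matching y values: 2, 21 (2 points).
  x = 4: rhs = 11, matching y values: none (0 points).
  x = 5: rhs = 19, matching y values: none (0 points).
  x = 6: rhs = 11, matching y values: none (0 points).
  x = 7: rhs = 16, matching y values: 4, 19 (2 points).
  x = 8: rhs = 17, matching y values: none (0 points).
  x = 9: rhs = 20, matching y values: none (0 points).
  x = 10: rhs = 8, matching y values: 10, 13 (2 points).
  x = 11: rhs = 10, matching y values: none (0 points).
  x = 12: rhs = 9, matching y values: 3, 20 (2 points).
  x = 13: rhs = 11, matching y values: none (0 points).
  x = 14: rhs = 22, matching y values: none (0 points).
  x = 15: rhs = 2, matching y values: 5, 18 (2 points).
  x = 16: rhs = 3, matching y values: 7, 16 (2 points).
  x = 17: rhs = 8, matching y values: 10, 13 (2 points).
  x = 18: rhs = 0, matching y values: 0 (1 points).
  x = 19: rhs = 8, matching y values: 10, 13 (2 points).
  x = 20: rhs = 15, matching y values: none (0 points).
  x = 21: rhs = 4, matching y values: 2, 21 (2 points).
  x = 22: rhs = 4, matching y values: 2, 21 (2 points).
Total affine count: 21.
Full point count |E(F_23)| = 21 + 1 = 22.
Hasse bound: |22 − (23+1)| = |-2| = 2 ≤ 2√23 ≈ 9.5917 ✓.


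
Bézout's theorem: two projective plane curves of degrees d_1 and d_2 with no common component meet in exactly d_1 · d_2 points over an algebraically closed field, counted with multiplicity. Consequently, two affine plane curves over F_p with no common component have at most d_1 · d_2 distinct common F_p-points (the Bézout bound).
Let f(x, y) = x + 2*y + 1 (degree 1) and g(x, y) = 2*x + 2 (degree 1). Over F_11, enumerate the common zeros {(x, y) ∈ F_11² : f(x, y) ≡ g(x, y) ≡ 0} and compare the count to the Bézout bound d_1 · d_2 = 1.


Common zeros: {(10, 0)}; count = 1; Bézout bound = 1.

deg(f) = 1, deg(g) = 1, so Bézout bound = 1.
Scan x ∈ F_11. For each x, list the y ∈ F_11 with f(x, y) ≡ 0 and those with g(x, y) ≡ 0 (mod 11); the common zeros in that column are the intersection.
  x = 0: f ≡ 0 at y ∈ {5}; g ≡ 0 at y ∈ ∅; common: ∅.
  x = 1: f ≡ 0 at y ∈ {10}; g ≡ 0 at y ∈ ∅; common: ∅.
  x = 2: f ≡ 0 at y ∈ {4}; g ≡ 0 at y ∈ ∅; common: ∅.
  x = 3: f ≡ 0 at y ∈ {9}; g ≡ 0 at y ∈ ∅; common: ∅.
  x = 4: f ≡ 0 at y ∈ {3}; g ≡ 0 at y ∈ ∅; common: ∅.
  x = 5: f ≡ 0 at y ∈ {8}; g ≡ 0 at y ∈ ∅; common: ∅.
  x = 6: f ≡ 0 at y ∈ {2}; g ≡ 0 at y ∈ ∅; common: ∅.
  x = 7: f ≡ 0 at y ∈ {7}; g ≡ 0 at y ∈ ∅; common: ∅.
  x = 8: f ≡ 0 at y ∈ {1}; g ≡ 0 at y ∈ ∅; common: ∅.
  x = 9: f ≡ 0 at y ∈ {6}; g ≡ 0 at y ∈ ∅; common: ∅.
  x = 10: f ≡ 0 at y ∈ {0}; g ≡ 0 at y ∈ {0, 1, 2, 3, 4, 5, 6, 7, 8, 9, 10}; common: {0}.
Collecting: common zeros = {(10, 0)}, so the count is 1.
Comparison with the Bézout bound: 1 ≤ 1 = deg(f)·deg(g), as expected for curves with no common component (the bound is attained).


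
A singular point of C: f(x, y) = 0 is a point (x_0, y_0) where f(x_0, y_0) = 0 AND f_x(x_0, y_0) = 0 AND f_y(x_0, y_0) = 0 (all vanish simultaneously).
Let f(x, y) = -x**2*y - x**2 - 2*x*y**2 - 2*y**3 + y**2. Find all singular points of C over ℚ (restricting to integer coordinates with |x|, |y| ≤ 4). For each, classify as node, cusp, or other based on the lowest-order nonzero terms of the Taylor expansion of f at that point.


Singular points: {(0, 0)}; classification: node.

Compute partial derivatives:
  f_x = -2*x*y - 2*x - 2*y**2.
  f_y = -x**2 - 4*x*y - 6*y**2 + 2*y.
Scan x_0 ∈ {−4, ..., 4}. For each x_0, f_y(x_0, y) is a polynomial in y; find its integer roots y ∈ {−4, ..., 4}, then test f_x and f at those candidates.
  x = -4: f_y(-4, y) = -6*y**2 + 18*y - 16; no integer root y with |y| ≤ 4.
  x = -3: f_y(-3, y) = -6*y**2 + 14*y - 9; no integer root y with |y| ≤ 4.
  x = -2: f_y(-2, y) = -6*y**2 + 10*y - 4; vanishes at y ∈ {1}. (-2, 1): f_x = 6 ≠ 0.
  x = -1: f_y(-1, y) = -6*y**2 + 6*y - 1; no integer root y with |y| ≤ 4.
  x = 0: f_y(0, y) = -6*y**2 + 2*y; vanishes at y ∈ {0}. (0, 0): f_x = 0, f = 0 — SINGULAR.
  x = 1: f_y(1, y) = -6*y**2 - 2*y - 1; no integer root y with |y| ≤ 4.
  x = 2: f_y(2, y) = -6*y**2 - 6*y - 4; no integer root y with |y| ≤ 4.
  x = 3: f_y(3, y) = -6*y**2 - 10*y - 9; no integer root y with |y| ≤ 4.
  x = 4: f_y(4, y) = -6*y**2 - 14*y - 16; no integer root y with |y| ≤ 4.
Only singular point on the grid: (0, 0).
Classify: substitute x = 0 + u, y = 0 + v and expand: f = -u**2*v - u**2 - 2*u*v**2 - 2*v**3 + v**2.
No constant or linear terms (consistent with a singular point). Quadratic part: -u**2 + v**2. Cubic part: -u**2*v - 2*u*v**2 - 2*v**3.
The quadratic part v**2 - u**2 = (v − u)(v + u) splits into two distinct linear factors, so there are two distinct tangent lines y − 0 = ±(x − 0) — this is a node (ordinary double point).
Classification: node.


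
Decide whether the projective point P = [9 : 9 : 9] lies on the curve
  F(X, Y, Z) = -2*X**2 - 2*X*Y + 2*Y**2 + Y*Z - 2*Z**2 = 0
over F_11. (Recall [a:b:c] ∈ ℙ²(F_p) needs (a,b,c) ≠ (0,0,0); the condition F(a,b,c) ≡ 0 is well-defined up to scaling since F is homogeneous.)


F(9,9,9) ≡ 10 (mod 11); P is NOT on the curve.

Evaluate F(9, 9, 9) term-by-term (mod 11).
  -2*X**2 ↦ -2·81·1·1 = -162
  -2*X*Y ↦ -2·9·9·1 = -162
  2*Y**2 ↦ 2·1·81·1 = 162
  Y*Z ↦ 1·1·9·9 = 81
  -2*Z**2 ↦ -2·1·1·81 = -162
Sum: F(9, 9, 9) = (-162) + (-162) + (162) + (81) + (-162) = -243.
Reducing mod 11: -243 ≡ 10 (mod 11).
Since F(a, b, c) ≡ 10 ≠ 0 (mod 11), P does NOT lie on the curve.


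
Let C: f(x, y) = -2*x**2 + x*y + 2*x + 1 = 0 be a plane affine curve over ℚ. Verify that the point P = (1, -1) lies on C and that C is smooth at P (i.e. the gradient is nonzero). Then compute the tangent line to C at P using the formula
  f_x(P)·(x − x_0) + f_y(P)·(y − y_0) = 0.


Tangent line at P: -3*x + y + 4 = 0.

Step 1: f(1, -1) = 0, so P lies on C.
Step 2: partial derivatives
  f_x(x, y) = -4*x + y + 2, f_y(x, y) = x.
  f_x(P) = -3, f_y(P) = 1 (gradient nonzero, so P is smooth).
Step 3: tangent line at P: -3·(x − 1) + 1·(y − -1) = 0.
Expanding: -3*x + y + 4 = 0.


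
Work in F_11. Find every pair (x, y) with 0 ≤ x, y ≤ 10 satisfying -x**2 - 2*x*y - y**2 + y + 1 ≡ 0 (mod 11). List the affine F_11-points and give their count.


Affine F_11-points: {(0, 4), (0, 8), (1, 0), (1, 10), (3, 2), (3, 4), (4, 2), (6, 3), (6, 8), (10, 0), (10, 3)}; count = 11.

For each of the 121 pairs (x, y) ∈ F_11², evaluate f(x, y) mod 11. Record the zeros.
  x = 0: [0↦1, 1↦1, 2↦10, 3↦6, 4↦0, 5↦3, 6↦4, 7↦3, 8↦0, 9↦6, 10↦10]  zeros at y ∈ {4, 8}
  x = 1: [0↦0, 1↦9, 2↦5, 3↦10, 4↦2, 5↦3, 6↦2, 7↦10, 8↦5, 9↦9, 10↦0]  zeros at y ∈ {0, 10}
  x = 2: [0↦8, 1↦4, 2↦9, 3↦1, 4↦2, 5↦1, 6↦9, 7↦4, 8↦8, 9↦10, 10↦10]  zeros at y ∈ ∅
  x = 3: [0↦3, 1↦8, 2↦0, 3↦1, 4↦0, 5↦8, 6↦3, 7↦7, 8↦9, 9↦9, 10↦7]  zeros at y ∈ {2, 4}
  x = 4: [0↦7, 1↦10, 2↦0, 3↦10, 4↦7, 5↦2, 6↦6, 7↦8, 8↦8, 9↦6, 10↦2]  zeros at y ∈ {2}
  x = 5: [0↦9, 1↦10, 2↦9, 3↦6, 4↦1, 5↦5, 6↦7, 7↦7, 8↦5, 9↦1, 10↦6]  zeros at y ∈ ∅
  x = 6: [0↦9, 1↦8, 2↦5, 3↦0, 4↦4, 5↦6, 6↦6, 7↦4, 8↦0, 9↦5, 10↦8]  zeros at y ∈ {3, 8}
  x = 7: [0↦7, 1↦4, 2↦10, 3↦3, 4↦5, 5↦5, 6↦3, 7↦10, 8↦4, 9↦7, 10↦8]  zeros at y ∈ ∅
  x = 8: [0↦3, 1↦9, 2↦2, 3↦4, 4↦4, 5↦2, 6↦9, 7↦3, 8↦6, 9↦7, 10↦6]  zeros at y ∈ ∅
  x = 9: [0↦8, 1↦1, 2↦3, 3↦3, 4↦1, 5↦8, 6↦2, 7↦5, 8↦6, 9↦5, 10↦2]  zeros at y ∈ ∅
  x = 10: [0↦0, 1↦2, 2↦2, 3↦0, 4↦7, 5↦1, 6↦4, 7↦5, 8↦4, 9↦1, 10↦7]  zeros at y ∈ {0, 3}
Collecting zeros: affine points = {(0, 4), (0, 8), (1, 0), (1, 10), (3, 2), (3, 4), (4, 2), (6, 3), (6, 8), (10, 0), (10, 3)}.
Total count |C(F_11)_aff| = 11.


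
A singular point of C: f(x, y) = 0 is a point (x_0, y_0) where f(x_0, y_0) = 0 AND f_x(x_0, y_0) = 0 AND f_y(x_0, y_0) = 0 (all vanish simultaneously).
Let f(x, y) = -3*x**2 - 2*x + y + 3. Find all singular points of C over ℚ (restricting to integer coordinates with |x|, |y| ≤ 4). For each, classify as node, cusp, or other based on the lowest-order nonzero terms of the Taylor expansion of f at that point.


No singular points in the scanned grid; C is smooth there.

Compute partial derivatives:
  f_x = -6*x - 2.
  f_y = 1.
f_y = 1 is a nonzero constant, so f_y never vanishes: no point (x, y) can satisfy f = f_x = f_y = 0. In particular no (x, y) ∈ {−4, ..., 4}² is singular; the curve is smooth.


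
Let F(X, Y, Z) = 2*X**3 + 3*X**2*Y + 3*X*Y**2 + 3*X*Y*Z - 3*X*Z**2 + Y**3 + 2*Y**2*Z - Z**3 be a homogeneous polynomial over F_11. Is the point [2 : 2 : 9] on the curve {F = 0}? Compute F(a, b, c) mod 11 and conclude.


F(2,2,9) ≡ 5 (mod 11); P is NOT on the curve.

Evaluate F(2, 2, 9) term-by-term (mod 11).
  2*X**3 ↦ 2·8·1·1 = 16
  3*X**2*Y ↦ 3·4·2·1 = 24
  3*X*Y**2 ↦ 3·2·4·1 = 24
  3*X*Y*Z ↦ 3·2·2·9 = 108
  -3*X*Z**2 ↦ -3·2·1·81 = -486
  Y**3 ↦ 1·1·8·1 = 8
  2*Y**2*Z ↦ 2·1·4·9 = 72
  -Z**3 ↦ -1·1·1·729 = -729
Sum: F(2, 2, 9) = (16) + (24) + (24) + (108) + (-486) + (8) + (72) + (-729) = -963.
Reducing mod 11: -963 ≡ 5 (mod 11).
Since F(a, b, c) ≡ 5 ≠ 0 (mod 11), P does NOT lie on the curve.


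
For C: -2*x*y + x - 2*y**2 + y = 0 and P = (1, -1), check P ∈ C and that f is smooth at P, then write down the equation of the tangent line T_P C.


Tangent line at P: 3*x + 3*y = 0.

Step 1: f(1, -1) = 0, so P lies on C.
Step 2: partial derivatives
  f_x(x, y) = 1 - 2*y, f_y(x, y) = -2*x - 4*y + 1.
  f_x(P) = 3, f_y(P) = 3 (gradient nonzero, so P is smooth).
Step 3: tangent line at P: 3·(x − 1) + 3·(y − -1) = 0.
Expanding: 3*x + 3*y = 0.


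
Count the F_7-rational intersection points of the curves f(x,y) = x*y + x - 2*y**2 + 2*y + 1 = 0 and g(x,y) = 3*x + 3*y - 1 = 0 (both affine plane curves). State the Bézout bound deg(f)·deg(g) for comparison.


Common zeros: ∅; count = 0; Bézout bound = 2.

deg(f) = 2, deg(g) = 1, so Bézout bound = 2.
Scan x ∈ F_7. For each x, list the y ∈ F_7 with f(x, y) ≡ 0 and those with g(x, y) ≡ 0 (mod 7); the common zeros in that column are the intersection.
  x = 0: f ≡ 0 at y ∈ ∅; g ≡ 0 at y ∈ {5}; common: ∅.
  x = 1: f ≡ 0 at y ∈ {2, 3}; g ≡ 0 at y ∈ {4}; common: ∅.
  x = 2: f ≡ 0 at y ∈ ∅; g ≡ 0 at y ∈ {3}; common: ∅.
  x = 3: f ≡ 0 at y ∈ {1, 5}; g ≡ 0 at y ∈ {2}; common: ∅.
  x = 4: f ≡ 0 at y ∈ ∅; g ≡ 0 at y ∈ {1}; common: ∅.
  x = 5: f ≡ 0 at y ∈ ∅; g ≡ 0 at y ∈ {0}; common: ∅.
  x = 6: f ≡ 0 at y ∈ {0, 4}; g ≡ 0 at y ∈ {6}; common: ∅.
Collecting: common zeros = ∅, so the count is 0.
Comparison with the Bézout bound: 0 ≤ 2 = deg(f)·deg(g), as expected for curves with no common component (the affine F_7-count falls short of the bound because intersections may lie at infinity, over extension fields, or carry multiplicity).


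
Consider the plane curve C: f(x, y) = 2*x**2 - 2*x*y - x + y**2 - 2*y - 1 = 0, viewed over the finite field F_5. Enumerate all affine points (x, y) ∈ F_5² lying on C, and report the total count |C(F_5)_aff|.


Affine F_5-points: {(1, 0), (1, 4), (2, 0), (2, 1)}; count = 4.

For each of the 25 pairs (x, y) ∈ F_5², evaluate f(x, y) mod 5. Record the zeros.
  x = 0: [0↦4, 1↦3, 2↦4, 3↦2, 4↦2]  zeros at y ∈ ∅
  x = 1: [0↦0, 1↦2, 2↦1, 3↦2, 4↦0]  zeros at y ∈ {0, 4}
  x = 2: [0↦0, 1↦0, 2↦2, 3↦1, 4↦2]  zeros at y ∈ {0, 1}
  x = 3: [0↦4, 1↦2, 2↦2, 3↦4, 4↦3]  zeros at y ∈ ∅
  x = 4: [0↦2, 1↦3, 2↦1, 3↦1, 4↦3]  zeros at y ∈ ∅
Collecting zeros: affine points = {(1, 0), (1, 4), (2, 0), (2, 1)}.
Total count |C(F_5)_aff| = 4.


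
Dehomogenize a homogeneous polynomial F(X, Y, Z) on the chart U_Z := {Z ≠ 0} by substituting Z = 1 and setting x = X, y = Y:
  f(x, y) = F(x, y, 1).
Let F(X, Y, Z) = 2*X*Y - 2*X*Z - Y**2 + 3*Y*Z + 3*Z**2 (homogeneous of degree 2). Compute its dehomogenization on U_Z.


f(x, y) = 2*x*y - 2*x - y**2 + 3*y + 3

On U_Z we set Z = 1. Each monomial c·X^i·Y^j·Z^k in F becomes c·x^i·y^j·1^k = c·x^i·y^j.
Substituting Z = 1: F(X, Y, 1) = 2*x*y - 2*x - y**2 + 3*y + 3.
Note: deg(f) ≤ deg(F) = 2; strict inequality happens when F is divisible by Z (lost terms).


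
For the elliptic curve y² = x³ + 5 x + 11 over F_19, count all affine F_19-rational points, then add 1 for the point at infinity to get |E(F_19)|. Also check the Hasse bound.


Affine points = {(0, 7), (0, 12), (1, 6), (1, 13), (4, 0), (5, 3), (5, 16), (7, 3), (7, 16), (9, 5), (9, 14), (10, 4), (10, 15), (16, 8), (16, 11), (18, 9), (18, 10)}; affine count = 17; |E(F_19)| = 18.

Discriminant check: Δ ∝ 4a³ + 27b² = 4·5³ + 27·11² = 4·125 + 27·121 ≡ 5 (mod 19). Nonzero ⇒ E is nonsingular.
For each x ∈ F_19, compute rhs = x³ + 5·x + 11 mod 19, then count y ∈ F_19 with y² ≡ rhs.
  x = 0: rhs = 11, matching y values: 7, 12 (2 points).
  x = 1: rhs = 17, matching y values: 6, 13 (2 points).
  x = 2: rhs = 10, matching y values: none (0 points).
  x = 3: rhs = 15, matching y values: none (0 points).
  x = 4: rhs = 0, matching y values: 0 (1 points).
  x = 5: rhs = 9, matching y values: 3, 16 (2 points).
  x = 6: rhs = 10, matching y values: none (0 points).
  x = 7: rhs = 9, matching y values: 3, 16 (2 points).
  x = 8: rhs = 12, matching y values: none (0 points).
  x = 9: rhs = 6, matching y values: 5, 14 (2 points).
  x = 10: rhs = 16, matching y values: 4, 15 (2 points).
  x = 11: rhs = 10, matching y values: none (0 points).
  x = 12: rhs = 13, matching y values: none (0 points).
  x = 13: rhs = 12, matching y values: none (0 points).
  x = 14: rhs = 13, matching y values: none (0 points).
  x = 15: rhs = 3, matching y values: none (0 points).
  x = 16: rhs = 7, matching y values: 8, 11 (2 points).
  x = 17: rhs = 12, matching y values: none (0 points).
  x = 18: rhs = 5, matching y values: 9, 10 (2 points).
Total affine count: 17.
Full point count |E(F_19)| = 17 + 1 = 18.
Hasse bound: |18 − (19+1)| = |-2| = 2 ≤ 2√19 ≈ 8.7178 ✓.


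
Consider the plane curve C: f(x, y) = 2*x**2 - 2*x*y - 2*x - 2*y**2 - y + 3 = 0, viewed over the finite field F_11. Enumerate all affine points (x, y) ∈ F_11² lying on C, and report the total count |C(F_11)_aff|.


Affine F_11-points: {(0, 1), (0, 4), (1, 2), (2, 1), (2, 2), (3, 6), (3, 7), (4, 6), (5, 4), (5, 7)}; count = 10.

For each of the 121 pairs (x, y) ∈ F_11², evaluate f(x, y) mod 11. Record the zeros.
  x = 0: [0↦3, 1↦0, 2↦4, 3↦4, 4↦0, 5↦3, 6↦2, 7↦8, 8↦10, 9↦8, 10↦2]  zeros at y ∈ {1, 4}
  x = 1: [0↦3, 1↦9, 2↦0, 3↦9, 4↦3, 5↦4, 6↦1, 7↦5, 8↦5, 9↦1, 10↦4]  zeros at y ∈ {2}
  x = 2: [0↦7, 1↦0, 2↦0, 3↦7, 4↦10, 5↦9, 6↦4, 7↦6, 8↦4, 9↦9, 10↦10]  zeros at y ∈ {1, 2}
  x = 3: [0↦4, 1↦6, 2↦4, 3↦9, 4↦10, 5↦7, 6↦0, 7↦0, 8↦7, 9↦10, 10↦9]  zeros at y ∈ {6, 7}
  x = 4: [0↦5, 1↦5, 2↦1, 3↦4, 4↦3, 5↦9, 6↦0, 7↦9, 8↦3, 9↦4, 10↦1]  zeros at y ∈ {6}
  x = 5: [0↦10, 1↦8, 2↦2, 3↦3, 4↦0, 5↦4, 6↦4, 7↦0, 8↦3, 9↦2, 10↦8]  zeros at y ∈ {4, 7}
  x = 6: [0↦8, 1↦4, 2↦7, 3↦6, 4↦1, 5↦3, 6↦1, 7↦6, 8↦7, 9↦4, 10↦8]  zeros at y ∈ ∅
  x = 7: [0↦10, 1↦4, 2↦5, 3↦2, 4↦6, 5↦6, 6↦2, 7↦5, 8↦4, 9↦10, 10↦1]  zeros at y ∈ ∅
  x = 8: [0↦5, 1↦8, 2↦7, 3↦2, 4↦4, 5↦2, 6↦7, 7↦8, 8↦5, 9↦9, 10↦9]  zeros at y ∈ ∅
  x = 9: [0↦4, 1↦5, 2↦2, 3↦6, 4↦6, 5↦2, 6↦5, 7↦4, 8↦10, 9↦1, 10↦10]  zeros at y ∈ ∅
  x = 10: [0↦7, 1↦6, 2↦1, 3↦3, 4↦1, 5↦6, 6↦7, 7↦4, 8↦8, 9↦8, 10↦4]  zeros at y ∈ ∅
Collecting zeros: affine points = {(0, 1), (0, 4), (1, 2), (2, 1), (2, 2), (3, 6), (3, 7), (4, 6), (5, 4), (5, 7)}.
Total count |C(F_11)_aff| = 10.


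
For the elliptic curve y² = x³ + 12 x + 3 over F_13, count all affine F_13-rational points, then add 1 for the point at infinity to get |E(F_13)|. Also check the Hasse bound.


Affine points = {(0, 4), (0, 9), (1, 4), (1, 9), (2, 3), (2, 10), (3, 1), (3, 12), (7, 1), (7, 12), (8, 0), (11, 6), (11, 7), (12, 4), (12, 9)}; affine count = 15; |E(F_13)| = 16.

Discriminant check: Δ ∝ 4a³ + 27b² = 4·12³ + 27·3² = 4·1728 + 27·9 ≡ 5 (mod 13). Nonzero ⇒ E is nonsingular.
For each x ∈ F_13, compute rhs = x³ + 12·x + 3 mod 13, then count y ∈ F_13 with y² ≡ rhs.
  x = 0: rhs = 3, matching y values: 4, 9 (2 points).
  x = 1: rhs = 3, matching y values: 4, 9 (2 points).
  x = 2: rhs = 9, matching y values: 3, 10 (2 points).
  x = 3: rhs = 1, matching y values: 1, 12 (2 points).
  x = 4: rhs = 11, matching y values: none (0 points).
  x = 5: rhs = 6, matching y values: none (0 points).
  x = 6: rhs = 5, matching y values: none (0 points).
  x = 7: rhs = 1, matching y values: 1, 12 (2 points).
  x = 8: rhs = 0, matching y values: 0 (1 points).
  x = 9: rhs = 8, matching y values: none (0 points).
  x = 10: rhs = 5, matching y values: none (0 points).
  x = 11: rhs = 10, matching y values: 6, 7 (2 points).
  x = 12: rhs = 3, matching y values: 4, 9 (2 points).
Total affine count: 15.
Full point count |E(F_13)| = 15 + 1 = 16.
Hasse bound: |16 − (13+1)| = |2| = 2 ≤ 2√13 ≈ 7.2111 ✓.
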